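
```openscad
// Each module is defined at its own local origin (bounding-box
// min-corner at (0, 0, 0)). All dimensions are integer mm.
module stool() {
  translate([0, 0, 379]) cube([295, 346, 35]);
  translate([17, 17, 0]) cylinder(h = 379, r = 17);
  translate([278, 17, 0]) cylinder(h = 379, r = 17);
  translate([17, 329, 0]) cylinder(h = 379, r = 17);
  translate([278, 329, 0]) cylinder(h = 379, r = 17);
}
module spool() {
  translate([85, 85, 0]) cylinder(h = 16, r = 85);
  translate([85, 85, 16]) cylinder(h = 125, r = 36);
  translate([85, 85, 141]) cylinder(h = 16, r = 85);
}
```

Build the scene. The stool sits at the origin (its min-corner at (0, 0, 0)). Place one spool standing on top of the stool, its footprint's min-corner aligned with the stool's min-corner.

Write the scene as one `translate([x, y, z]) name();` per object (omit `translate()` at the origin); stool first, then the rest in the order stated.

stool();
translate([0, 0, 414]) spool();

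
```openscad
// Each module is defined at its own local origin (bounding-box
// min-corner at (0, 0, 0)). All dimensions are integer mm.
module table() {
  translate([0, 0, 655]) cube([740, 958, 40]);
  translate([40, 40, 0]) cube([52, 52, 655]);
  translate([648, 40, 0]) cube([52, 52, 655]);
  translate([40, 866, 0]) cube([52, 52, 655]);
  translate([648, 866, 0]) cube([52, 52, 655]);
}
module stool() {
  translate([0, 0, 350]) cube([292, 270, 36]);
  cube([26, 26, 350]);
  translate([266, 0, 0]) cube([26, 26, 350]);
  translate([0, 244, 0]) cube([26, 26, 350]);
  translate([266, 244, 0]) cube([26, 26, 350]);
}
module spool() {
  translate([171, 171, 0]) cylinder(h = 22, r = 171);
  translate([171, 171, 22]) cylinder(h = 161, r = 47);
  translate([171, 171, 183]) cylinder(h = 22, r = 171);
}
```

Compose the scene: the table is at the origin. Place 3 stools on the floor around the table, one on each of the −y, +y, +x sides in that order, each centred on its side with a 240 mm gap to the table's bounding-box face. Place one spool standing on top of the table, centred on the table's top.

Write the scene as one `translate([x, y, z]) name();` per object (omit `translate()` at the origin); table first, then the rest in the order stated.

table();
translate([224, -510, 0]) stool();
translate([224, 1198, 0]) stool();
translate([980, 344, 0]) stool();
translate([199, 308, 695]) spool();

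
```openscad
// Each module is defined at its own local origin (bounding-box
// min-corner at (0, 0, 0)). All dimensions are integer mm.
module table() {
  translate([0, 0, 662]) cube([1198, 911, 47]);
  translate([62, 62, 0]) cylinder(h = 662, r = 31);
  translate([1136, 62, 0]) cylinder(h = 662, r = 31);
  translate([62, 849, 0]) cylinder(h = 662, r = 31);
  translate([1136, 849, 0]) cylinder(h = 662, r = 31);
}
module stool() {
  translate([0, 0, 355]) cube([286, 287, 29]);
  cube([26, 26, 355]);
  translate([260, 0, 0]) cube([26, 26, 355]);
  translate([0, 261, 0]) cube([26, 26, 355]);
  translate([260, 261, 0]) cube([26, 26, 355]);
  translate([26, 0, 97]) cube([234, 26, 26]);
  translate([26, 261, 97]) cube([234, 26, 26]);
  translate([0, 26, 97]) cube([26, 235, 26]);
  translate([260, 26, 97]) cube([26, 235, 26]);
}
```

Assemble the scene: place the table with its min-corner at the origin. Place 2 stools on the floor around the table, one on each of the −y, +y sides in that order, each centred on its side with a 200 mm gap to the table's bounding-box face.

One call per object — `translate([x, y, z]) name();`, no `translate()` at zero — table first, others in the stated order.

table();
translate([456, -487, 0]) stool();
translate([456, 1111, 0]) stool();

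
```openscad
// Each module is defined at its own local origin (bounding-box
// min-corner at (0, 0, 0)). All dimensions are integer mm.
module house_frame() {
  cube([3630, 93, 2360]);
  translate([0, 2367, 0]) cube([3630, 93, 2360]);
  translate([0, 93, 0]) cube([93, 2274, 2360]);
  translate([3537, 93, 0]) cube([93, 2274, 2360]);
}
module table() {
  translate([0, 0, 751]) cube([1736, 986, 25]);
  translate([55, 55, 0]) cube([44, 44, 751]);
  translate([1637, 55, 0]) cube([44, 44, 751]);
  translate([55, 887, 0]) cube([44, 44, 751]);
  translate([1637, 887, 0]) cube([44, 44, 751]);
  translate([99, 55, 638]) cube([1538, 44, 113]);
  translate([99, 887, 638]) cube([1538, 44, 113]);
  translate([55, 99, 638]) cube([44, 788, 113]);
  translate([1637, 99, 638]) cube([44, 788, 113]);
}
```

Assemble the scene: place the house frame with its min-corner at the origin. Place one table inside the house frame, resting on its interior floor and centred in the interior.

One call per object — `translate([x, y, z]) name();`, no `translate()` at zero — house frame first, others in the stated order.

house_frame();
translate([947, 737, 0]) table();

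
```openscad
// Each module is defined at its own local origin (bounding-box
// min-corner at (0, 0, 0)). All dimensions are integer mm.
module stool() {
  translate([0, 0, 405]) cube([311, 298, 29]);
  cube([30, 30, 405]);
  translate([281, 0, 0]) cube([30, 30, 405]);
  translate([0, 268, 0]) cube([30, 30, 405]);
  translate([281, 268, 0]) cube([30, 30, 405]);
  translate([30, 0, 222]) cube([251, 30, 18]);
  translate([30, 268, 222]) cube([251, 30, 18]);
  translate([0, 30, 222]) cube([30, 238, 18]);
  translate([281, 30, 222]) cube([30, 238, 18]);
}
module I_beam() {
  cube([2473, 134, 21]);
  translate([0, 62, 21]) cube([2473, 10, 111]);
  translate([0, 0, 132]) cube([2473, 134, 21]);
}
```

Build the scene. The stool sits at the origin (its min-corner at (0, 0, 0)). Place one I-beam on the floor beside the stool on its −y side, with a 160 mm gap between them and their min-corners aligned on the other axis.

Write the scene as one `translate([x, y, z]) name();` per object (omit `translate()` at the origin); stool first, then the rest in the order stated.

stool();
translate([0, -294, 0]) I_beam();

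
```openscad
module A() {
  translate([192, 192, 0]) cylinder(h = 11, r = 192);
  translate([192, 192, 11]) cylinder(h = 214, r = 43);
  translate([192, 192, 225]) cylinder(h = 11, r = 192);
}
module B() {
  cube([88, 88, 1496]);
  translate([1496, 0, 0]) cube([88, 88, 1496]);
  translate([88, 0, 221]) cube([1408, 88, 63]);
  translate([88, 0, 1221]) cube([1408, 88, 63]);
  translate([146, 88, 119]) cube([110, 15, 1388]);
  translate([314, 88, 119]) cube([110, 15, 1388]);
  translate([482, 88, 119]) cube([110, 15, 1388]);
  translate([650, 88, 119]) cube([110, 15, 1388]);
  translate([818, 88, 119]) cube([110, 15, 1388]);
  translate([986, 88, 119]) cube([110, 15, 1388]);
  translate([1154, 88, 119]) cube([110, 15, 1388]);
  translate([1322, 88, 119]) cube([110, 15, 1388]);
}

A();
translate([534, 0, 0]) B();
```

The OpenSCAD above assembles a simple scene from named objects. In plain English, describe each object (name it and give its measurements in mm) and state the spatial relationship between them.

A is a spool: two coaxial disc flanges of radius 192 mm and thickness 11 mm, joined by a core cylinder of radius 43 mm and height 214 mm. The lower flange rests on z = 0 and the three cylinders share a vertical axis.

B is a fence section. Two 88×88 mm posts, 1496 mm tall, stand on the floor with a clear span of 1408 mm between their inner faces. Two horizontal rails of 88×63 mm section span the gap between the posts with their undersides at z = 221 mm and z = 1221 mm, flush with the posts' −y face. 8 pickets, each 110 mm wide, 15 mm thick and 1388 mm tall, are fixed to the +y face of the rails with their bottoms at z = 119 mm, evenly spaced across the span with equal gaps (rounded down to the nearest mm) at the −x end and between each pair — any rounding remainder accumulates at the +x end.

The fence section is on the floor beside the spool on its +x side.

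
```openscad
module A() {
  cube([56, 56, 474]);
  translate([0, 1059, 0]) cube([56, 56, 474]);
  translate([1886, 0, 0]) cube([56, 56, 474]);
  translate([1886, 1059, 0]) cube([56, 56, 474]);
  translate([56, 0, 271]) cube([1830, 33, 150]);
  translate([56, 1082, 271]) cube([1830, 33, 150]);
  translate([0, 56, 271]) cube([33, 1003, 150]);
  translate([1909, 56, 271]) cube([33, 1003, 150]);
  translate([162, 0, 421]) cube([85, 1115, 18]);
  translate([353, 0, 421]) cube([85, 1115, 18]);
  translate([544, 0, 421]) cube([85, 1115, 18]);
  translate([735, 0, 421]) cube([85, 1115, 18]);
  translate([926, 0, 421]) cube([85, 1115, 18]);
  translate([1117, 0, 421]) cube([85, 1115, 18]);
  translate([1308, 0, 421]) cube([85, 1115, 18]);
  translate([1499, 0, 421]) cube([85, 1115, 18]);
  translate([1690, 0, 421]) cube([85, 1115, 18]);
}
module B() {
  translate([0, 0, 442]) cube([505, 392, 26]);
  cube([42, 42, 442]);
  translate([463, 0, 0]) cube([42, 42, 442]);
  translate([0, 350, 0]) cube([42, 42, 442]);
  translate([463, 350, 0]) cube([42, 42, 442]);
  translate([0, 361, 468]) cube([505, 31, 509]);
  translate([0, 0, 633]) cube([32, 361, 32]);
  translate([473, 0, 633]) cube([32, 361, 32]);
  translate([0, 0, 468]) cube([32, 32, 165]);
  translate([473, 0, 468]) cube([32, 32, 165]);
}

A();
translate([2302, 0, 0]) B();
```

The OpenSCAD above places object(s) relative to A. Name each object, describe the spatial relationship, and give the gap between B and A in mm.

A is a bed frame. B is a chair. The chair is on the floor beside the bed frame on its +x side. The gap between the chair and the bed frame is 360 mm.

The chair's nearest face is 360 mm from the bed frame's +x face.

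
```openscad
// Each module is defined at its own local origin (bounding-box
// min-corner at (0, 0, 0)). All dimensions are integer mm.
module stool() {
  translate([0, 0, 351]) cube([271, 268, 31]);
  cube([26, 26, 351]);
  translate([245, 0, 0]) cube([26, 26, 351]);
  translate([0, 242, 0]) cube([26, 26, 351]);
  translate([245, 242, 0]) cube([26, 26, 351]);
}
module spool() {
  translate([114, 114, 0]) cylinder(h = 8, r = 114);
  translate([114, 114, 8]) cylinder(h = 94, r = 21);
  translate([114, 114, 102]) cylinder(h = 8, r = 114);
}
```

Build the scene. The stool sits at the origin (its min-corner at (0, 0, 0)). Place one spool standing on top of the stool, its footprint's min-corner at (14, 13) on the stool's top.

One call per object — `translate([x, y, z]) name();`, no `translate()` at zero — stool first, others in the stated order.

stool();
translate([14, 13, 382]) spool();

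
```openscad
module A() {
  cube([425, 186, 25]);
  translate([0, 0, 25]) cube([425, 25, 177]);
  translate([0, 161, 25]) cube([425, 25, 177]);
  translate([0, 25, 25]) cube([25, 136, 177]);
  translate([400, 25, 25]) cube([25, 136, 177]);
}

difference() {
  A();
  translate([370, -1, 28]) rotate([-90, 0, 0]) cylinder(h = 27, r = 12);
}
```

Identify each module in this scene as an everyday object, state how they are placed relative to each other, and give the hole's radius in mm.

A is an open box. The open box has a circular hole through its front wall. The hole's radius is 12 mm.

The subtracted cylinder has r = 12 mm.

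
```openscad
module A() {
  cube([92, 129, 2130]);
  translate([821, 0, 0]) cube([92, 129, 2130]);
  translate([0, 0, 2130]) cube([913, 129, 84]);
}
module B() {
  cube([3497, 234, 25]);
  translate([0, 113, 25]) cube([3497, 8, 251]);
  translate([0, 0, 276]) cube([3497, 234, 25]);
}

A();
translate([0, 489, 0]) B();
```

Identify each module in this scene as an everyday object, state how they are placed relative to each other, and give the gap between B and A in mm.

A is a door frame. B is an I-beam. The I-beam is on the floor beside the door frame on its +y side. The gap between the I-beam and the door frame is 360 mm.

The I-beam's nearest face is 360 mm from the door frame's +y face.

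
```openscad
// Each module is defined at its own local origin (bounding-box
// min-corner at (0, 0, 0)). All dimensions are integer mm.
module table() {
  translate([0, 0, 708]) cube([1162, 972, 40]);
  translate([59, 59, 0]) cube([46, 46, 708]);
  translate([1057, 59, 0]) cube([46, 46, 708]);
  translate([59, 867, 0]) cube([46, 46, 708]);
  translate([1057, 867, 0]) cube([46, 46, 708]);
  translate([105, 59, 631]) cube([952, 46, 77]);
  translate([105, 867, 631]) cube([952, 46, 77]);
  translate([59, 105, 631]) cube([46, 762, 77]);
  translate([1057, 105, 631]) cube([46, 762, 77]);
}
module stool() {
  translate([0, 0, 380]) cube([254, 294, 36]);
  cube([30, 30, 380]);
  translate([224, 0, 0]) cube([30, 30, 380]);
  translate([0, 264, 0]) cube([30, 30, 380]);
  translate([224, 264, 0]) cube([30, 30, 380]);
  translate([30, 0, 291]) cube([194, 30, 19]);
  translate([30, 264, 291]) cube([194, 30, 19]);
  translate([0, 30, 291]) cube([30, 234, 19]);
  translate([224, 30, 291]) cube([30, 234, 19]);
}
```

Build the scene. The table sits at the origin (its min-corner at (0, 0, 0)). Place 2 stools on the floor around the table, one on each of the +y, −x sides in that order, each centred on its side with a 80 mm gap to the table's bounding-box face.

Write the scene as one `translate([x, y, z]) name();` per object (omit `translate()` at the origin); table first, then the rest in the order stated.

table();
translate([454, 1052, 0]) stool();
translate([-334, 339, 0]) stool();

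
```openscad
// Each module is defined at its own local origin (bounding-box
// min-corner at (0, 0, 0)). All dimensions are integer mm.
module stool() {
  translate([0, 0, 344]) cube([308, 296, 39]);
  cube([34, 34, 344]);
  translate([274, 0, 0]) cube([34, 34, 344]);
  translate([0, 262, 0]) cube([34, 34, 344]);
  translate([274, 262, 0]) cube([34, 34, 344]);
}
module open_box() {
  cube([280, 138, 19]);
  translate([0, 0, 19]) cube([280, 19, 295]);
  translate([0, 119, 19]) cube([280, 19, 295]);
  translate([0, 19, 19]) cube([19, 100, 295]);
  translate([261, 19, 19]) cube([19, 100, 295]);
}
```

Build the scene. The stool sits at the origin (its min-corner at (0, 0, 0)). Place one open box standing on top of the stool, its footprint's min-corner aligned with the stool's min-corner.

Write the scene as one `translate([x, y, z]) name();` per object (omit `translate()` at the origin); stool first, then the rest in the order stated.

stool();
translate([0, 0, 383]) open_box();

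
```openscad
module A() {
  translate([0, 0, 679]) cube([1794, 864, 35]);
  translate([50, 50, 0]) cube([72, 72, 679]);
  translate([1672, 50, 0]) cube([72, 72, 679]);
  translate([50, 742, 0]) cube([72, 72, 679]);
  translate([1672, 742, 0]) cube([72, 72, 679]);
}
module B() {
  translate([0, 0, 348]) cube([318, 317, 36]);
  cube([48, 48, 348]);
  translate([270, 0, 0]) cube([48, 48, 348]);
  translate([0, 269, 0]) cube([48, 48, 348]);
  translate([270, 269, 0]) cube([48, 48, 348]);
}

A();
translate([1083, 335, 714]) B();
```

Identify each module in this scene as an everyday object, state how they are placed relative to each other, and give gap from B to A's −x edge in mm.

A is a table. B is a stool. The stool is on top of the table. The gap from the stool to the table's −x edge is 1083 mm.

The stool's min-x is at 1083; the table's min-x is 0; gap = 1083 mm.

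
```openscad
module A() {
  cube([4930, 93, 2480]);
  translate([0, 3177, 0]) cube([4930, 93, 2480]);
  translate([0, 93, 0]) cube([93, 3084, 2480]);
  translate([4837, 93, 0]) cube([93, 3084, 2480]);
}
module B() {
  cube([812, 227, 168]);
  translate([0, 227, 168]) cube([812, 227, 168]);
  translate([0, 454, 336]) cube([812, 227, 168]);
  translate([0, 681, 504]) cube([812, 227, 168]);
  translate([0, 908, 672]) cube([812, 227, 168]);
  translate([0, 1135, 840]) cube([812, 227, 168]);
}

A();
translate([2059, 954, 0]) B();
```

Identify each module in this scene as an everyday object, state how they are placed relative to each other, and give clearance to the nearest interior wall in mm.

A is a house frame. B is a staircase. The staircase sits inside the house frame, centred. The clearance to the nearest interior wall is 861 mm.

Clearances: x = 1966, y = 861; minimum 861 mm.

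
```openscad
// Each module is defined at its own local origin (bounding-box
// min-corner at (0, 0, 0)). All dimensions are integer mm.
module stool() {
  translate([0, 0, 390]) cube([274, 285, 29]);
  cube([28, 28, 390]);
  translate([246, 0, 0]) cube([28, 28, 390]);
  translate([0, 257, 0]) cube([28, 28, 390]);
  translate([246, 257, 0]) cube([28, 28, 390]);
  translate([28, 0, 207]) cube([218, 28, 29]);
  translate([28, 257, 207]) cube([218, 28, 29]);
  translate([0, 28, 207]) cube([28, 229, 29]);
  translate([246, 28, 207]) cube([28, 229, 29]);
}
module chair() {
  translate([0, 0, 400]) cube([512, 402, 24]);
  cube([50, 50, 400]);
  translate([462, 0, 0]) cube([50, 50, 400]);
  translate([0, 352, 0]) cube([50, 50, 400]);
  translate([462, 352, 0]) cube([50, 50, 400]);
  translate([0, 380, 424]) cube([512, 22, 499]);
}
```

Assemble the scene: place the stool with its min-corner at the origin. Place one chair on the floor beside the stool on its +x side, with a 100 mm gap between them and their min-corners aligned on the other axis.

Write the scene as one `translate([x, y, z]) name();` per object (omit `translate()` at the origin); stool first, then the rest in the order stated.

stool();
translate([374, 0, 0]) chair();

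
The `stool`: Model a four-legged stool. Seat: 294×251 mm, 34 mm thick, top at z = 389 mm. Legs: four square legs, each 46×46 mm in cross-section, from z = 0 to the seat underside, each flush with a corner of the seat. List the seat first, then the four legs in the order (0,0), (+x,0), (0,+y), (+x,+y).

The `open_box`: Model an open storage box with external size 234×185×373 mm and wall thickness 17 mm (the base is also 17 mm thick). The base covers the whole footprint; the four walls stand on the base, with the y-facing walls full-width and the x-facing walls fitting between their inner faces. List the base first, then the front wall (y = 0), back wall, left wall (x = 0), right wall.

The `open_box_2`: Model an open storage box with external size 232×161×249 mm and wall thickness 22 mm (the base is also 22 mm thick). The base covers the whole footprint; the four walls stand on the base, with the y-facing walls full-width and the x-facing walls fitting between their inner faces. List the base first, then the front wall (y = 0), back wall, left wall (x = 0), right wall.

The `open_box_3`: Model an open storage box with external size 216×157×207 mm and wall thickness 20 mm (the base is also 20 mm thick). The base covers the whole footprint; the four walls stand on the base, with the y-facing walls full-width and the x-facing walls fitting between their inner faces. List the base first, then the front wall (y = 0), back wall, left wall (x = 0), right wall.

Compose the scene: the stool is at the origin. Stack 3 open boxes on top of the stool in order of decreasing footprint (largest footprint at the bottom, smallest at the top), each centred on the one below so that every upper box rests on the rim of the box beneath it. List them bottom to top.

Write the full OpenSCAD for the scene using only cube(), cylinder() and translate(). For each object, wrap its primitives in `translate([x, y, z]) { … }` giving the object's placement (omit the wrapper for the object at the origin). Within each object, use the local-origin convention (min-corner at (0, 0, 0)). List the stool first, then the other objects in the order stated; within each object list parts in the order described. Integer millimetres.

translate([0, 0, 355]) cube([294, 251, 34]);
cube([46, 46, 355]);
translate([248, 0, 0]) cube([46, 46, 355]);
translate([0, 205, 0]) cube([46, 46, 355]);
translate([248, 205, 0]) cube([46, 46, 355]);
translate([30, 33, 389]) {
  cube([234, 185, 17]);
  translate([0, 0, 17]) cube([234, 17, 356]);
  translate([0, 168, 17]) cube([234, 17, 356]);
  translate([0, 17, 17]) cube([17, 151, 356]);
  translate([217, 17, 17]) cube([17, 151, 356]);
}
translate([31, 45, 762]) {
  cube([232, 161, 22]);
  translate([0, 0, 22]) cube([232, 22, 227]);
  translate([0, 139, 22]) cube([232, 22, 227]);
  translate([0, 22, 22]) cube([22, 117, 227]);
  translate([210, 22, 22]) cube([22, 117, 227]);
}
translate([39, 47, 1011]) {
  cube([216, 157, 20]);
  translate([0, 0, 20]) cube([216, 20, 187]);
  translate([0, 137, 20]) cube([216, 20, 187]);
  translate([0, 20, 20]) cube([20, 117, 187]);
  translate([196, 20, 20]) cube([20, 117, 187]);
}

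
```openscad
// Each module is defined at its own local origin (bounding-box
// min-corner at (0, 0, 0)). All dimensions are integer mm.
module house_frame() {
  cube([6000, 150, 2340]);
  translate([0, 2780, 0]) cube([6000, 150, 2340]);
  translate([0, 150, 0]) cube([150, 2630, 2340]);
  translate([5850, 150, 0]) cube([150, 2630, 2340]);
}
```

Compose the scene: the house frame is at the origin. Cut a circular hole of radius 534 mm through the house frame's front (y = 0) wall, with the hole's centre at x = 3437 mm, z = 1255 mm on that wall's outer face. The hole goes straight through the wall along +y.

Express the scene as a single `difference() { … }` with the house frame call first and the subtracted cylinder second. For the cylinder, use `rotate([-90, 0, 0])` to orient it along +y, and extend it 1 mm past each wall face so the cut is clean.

difference() {
  house_frame();
  translate([3437, -1, 1255]) rotate([-90, 0, 0]) cylinder(h = 152, r = 534);
}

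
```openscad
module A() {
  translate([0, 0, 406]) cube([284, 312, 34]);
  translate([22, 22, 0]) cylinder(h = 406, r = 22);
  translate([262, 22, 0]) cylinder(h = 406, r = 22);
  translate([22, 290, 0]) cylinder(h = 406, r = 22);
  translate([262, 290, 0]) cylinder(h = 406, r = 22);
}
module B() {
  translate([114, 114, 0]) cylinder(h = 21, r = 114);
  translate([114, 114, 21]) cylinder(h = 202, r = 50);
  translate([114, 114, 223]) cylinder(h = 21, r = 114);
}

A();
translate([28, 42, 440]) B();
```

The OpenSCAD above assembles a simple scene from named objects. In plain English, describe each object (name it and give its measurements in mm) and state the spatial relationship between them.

A is a simple wooden stool: a rectangular seat 284 mm (x) by 312 mm (y), 34 mm thick, top face at z = 440 mm, on four round legs, each 44 mm in diameter. The legs rest on z = 0, each leg's axis is inset half a diameter from the nearest pair of seat edges (so the leg's bounding box is flush with the corner).

B is a spool: two coaxial disc flanges of radius 114 mm and thickness 21 mm, joined by a core cylinder of radius 50 mm and height 202 mm. The lower flange rests on z = 0 and the three cylinders share a vertical axis.

The spool is on top of the stool, centred.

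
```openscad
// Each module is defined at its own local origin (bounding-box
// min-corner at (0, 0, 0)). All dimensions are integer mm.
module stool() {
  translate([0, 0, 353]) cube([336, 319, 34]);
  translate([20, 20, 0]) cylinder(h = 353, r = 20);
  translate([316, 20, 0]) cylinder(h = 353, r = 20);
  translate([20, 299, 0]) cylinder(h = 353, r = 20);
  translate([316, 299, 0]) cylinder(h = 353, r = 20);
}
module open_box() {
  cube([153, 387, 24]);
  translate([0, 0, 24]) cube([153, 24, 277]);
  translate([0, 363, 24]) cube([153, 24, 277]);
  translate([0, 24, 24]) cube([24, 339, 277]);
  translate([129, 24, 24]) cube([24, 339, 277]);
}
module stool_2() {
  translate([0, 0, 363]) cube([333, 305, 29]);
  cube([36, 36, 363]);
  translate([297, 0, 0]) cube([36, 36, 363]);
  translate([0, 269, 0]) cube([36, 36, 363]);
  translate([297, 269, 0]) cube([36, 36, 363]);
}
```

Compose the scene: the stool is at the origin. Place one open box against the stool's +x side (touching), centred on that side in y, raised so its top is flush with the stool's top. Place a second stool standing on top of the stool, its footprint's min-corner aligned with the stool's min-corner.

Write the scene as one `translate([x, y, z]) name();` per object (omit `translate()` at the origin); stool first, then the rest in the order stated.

stool();
translate([336, -34, 86]) open_box();
translate([0, 0, 387]) stool_2();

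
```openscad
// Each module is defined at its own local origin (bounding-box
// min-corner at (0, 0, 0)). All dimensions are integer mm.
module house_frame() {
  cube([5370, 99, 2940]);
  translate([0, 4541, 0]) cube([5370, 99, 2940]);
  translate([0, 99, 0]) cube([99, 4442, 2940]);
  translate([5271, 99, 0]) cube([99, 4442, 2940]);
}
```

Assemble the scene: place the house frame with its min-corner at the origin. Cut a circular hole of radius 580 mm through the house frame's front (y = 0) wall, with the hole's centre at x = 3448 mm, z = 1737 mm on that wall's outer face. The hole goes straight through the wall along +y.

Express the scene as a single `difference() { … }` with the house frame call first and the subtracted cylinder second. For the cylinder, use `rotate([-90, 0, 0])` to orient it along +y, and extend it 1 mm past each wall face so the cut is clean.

difference() {
  house_frame();
  translate([3448, -1, 1737]) rotate([-90, 0, 0]) cylinder(h = 101, r = 580);
}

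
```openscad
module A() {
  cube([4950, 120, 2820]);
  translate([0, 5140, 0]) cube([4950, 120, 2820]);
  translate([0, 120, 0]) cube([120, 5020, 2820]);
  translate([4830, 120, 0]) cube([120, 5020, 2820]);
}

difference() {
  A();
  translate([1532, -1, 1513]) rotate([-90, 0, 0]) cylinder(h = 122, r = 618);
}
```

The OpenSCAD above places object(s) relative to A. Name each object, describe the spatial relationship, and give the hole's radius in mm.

The subtracted cylinder has r = 618 mm.

A is a house frame. The house frame has a circular hole through its front wall. The hole's radius is 618 mm.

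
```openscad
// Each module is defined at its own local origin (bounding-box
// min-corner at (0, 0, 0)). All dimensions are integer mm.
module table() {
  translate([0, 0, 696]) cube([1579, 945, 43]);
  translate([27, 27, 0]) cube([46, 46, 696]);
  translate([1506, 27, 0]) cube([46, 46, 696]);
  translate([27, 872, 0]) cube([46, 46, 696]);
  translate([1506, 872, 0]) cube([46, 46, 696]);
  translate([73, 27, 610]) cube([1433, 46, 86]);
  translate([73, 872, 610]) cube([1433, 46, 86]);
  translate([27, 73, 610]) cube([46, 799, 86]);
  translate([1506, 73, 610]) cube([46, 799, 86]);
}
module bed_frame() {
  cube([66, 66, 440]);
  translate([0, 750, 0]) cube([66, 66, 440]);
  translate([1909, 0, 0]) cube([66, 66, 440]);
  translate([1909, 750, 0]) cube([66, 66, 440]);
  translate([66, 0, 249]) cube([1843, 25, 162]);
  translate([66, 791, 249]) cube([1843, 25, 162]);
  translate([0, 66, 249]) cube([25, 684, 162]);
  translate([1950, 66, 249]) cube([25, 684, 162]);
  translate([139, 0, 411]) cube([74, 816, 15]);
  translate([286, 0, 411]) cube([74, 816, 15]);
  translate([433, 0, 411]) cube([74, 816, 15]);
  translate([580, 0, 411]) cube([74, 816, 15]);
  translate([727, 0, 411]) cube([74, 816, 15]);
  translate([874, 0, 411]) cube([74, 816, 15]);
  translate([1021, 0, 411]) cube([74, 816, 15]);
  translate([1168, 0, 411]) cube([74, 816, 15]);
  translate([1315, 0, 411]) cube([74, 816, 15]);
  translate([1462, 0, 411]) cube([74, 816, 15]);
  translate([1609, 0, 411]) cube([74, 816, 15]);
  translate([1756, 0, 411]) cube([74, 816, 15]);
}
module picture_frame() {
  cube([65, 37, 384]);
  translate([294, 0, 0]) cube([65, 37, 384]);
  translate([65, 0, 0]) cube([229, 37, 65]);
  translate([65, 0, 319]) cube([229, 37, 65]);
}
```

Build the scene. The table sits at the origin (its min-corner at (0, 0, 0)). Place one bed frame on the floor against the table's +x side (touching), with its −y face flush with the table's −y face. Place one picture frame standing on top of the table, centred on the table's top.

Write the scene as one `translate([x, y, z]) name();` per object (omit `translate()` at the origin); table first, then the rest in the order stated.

table();
translate([1579, 0, 0]) bed_frame();
translate([610, 454, 739]) picture_frame();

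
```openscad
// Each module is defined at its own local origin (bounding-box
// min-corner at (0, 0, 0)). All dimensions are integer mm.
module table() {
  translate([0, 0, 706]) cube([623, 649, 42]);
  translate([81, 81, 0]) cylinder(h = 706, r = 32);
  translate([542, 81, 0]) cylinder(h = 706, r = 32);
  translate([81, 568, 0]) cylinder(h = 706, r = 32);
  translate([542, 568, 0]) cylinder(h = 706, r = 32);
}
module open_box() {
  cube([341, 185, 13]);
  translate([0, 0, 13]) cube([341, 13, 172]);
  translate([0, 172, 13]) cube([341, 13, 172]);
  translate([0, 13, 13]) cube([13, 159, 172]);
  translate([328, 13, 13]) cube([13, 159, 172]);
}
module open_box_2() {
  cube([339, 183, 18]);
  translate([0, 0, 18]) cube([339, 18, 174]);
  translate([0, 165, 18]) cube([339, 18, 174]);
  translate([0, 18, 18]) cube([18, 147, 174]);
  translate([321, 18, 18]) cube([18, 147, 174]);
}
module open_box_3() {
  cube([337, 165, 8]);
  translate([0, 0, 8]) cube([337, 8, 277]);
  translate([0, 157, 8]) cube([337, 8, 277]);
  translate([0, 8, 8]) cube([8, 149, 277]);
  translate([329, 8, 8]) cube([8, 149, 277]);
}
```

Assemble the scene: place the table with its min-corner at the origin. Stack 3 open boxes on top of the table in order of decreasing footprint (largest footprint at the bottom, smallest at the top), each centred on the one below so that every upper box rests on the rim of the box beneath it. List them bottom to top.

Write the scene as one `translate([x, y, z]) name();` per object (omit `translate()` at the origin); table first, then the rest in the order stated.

table();
translate([141, 232, 748]) open_box();
translate([142, 233, 933]) open_box_2();
translate([143, 242, 1125]) open_box_3();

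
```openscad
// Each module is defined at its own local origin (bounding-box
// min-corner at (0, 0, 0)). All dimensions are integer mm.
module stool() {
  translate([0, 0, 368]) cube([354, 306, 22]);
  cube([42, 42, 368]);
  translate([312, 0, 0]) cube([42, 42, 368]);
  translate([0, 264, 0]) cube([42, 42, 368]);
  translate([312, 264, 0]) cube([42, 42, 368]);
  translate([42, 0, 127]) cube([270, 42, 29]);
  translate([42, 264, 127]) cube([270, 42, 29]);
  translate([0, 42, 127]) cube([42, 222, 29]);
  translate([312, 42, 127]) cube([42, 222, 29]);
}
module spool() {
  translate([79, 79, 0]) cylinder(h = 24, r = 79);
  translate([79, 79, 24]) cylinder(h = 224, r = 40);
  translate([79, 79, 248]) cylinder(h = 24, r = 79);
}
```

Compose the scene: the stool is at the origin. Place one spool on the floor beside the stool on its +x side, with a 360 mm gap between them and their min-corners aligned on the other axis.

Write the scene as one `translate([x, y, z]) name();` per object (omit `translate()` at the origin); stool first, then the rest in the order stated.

stool();
translate([714, 0, 0]) spool();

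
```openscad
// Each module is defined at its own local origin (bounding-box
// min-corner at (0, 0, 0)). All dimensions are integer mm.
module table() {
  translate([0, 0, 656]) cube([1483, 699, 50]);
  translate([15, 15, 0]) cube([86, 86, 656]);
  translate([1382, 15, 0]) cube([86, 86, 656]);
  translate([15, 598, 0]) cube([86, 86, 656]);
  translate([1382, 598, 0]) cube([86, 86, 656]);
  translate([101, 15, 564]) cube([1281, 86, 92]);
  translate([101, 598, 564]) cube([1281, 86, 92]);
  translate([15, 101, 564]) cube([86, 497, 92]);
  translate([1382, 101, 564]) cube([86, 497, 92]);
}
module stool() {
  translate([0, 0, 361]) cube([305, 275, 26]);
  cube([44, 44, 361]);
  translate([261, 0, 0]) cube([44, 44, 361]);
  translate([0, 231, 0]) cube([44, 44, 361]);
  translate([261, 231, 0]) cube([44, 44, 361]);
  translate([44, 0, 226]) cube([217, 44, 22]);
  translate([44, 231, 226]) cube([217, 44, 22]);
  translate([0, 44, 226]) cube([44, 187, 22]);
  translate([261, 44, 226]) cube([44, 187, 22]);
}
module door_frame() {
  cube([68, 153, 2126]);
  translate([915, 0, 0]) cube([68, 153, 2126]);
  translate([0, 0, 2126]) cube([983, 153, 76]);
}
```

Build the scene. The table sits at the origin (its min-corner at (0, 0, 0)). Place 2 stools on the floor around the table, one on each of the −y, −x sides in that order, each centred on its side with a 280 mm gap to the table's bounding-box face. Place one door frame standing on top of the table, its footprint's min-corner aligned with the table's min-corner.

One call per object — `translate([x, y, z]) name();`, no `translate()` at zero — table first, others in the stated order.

table();
translate([589, -555, 0]) stool();
translate([-585, 212, 0]) stool();
translate([0, 0, 706]) door_frame();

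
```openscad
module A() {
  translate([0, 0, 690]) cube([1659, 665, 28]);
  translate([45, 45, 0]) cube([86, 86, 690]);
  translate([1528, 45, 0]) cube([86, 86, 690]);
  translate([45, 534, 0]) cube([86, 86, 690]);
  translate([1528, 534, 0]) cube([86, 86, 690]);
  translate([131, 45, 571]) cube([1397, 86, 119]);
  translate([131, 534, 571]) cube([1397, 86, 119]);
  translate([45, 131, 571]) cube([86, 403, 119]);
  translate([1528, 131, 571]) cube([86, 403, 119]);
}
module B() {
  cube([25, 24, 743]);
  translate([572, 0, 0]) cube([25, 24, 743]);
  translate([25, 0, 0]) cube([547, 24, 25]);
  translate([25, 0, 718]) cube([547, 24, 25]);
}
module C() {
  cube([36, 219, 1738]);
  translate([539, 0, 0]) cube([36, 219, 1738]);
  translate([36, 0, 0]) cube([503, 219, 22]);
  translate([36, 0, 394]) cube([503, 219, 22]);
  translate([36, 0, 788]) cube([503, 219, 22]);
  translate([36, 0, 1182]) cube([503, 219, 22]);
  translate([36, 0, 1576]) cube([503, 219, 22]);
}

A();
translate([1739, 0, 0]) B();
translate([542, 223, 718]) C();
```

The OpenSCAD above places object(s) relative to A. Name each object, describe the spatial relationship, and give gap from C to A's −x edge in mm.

A is a table. B is a picture frame. C is a bookshelf. The picture frame is on the floor beside the table on its +x side. The bookshelf is on top of the table, centred. The gap from the bookshelf to the table's −x edge is 542 mm.

The bookshelf's min-x is at 542; the table's min-x is 0; gap = 542 mm.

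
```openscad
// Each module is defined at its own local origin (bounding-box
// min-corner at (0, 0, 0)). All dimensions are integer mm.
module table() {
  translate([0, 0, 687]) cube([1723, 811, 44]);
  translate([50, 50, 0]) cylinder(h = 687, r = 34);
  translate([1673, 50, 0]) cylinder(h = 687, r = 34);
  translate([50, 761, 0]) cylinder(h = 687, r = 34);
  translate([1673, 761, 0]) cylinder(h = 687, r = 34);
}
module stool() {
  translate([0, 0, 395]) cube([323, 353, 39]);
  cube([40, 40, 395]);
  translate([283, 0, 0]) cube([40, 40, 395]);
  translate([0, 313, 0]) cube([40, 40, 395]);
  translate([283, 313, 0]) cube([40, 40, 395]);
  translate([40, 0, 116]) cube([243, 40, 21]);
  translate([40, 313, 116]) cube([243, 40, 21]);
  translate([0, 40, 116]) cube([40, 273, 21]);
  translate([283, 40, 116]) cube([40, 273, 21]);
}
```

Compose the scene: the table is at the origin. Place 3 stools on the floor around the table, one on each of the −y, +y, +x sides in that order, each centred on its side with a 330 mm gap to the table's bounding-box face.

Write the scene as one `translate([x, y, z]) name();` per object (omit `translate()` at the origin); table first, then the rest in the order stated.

table();
translate([700, -683, 0]) stool();
translate([700, 1141, 0]) stool();
translate([2053, 229, 0]) stool();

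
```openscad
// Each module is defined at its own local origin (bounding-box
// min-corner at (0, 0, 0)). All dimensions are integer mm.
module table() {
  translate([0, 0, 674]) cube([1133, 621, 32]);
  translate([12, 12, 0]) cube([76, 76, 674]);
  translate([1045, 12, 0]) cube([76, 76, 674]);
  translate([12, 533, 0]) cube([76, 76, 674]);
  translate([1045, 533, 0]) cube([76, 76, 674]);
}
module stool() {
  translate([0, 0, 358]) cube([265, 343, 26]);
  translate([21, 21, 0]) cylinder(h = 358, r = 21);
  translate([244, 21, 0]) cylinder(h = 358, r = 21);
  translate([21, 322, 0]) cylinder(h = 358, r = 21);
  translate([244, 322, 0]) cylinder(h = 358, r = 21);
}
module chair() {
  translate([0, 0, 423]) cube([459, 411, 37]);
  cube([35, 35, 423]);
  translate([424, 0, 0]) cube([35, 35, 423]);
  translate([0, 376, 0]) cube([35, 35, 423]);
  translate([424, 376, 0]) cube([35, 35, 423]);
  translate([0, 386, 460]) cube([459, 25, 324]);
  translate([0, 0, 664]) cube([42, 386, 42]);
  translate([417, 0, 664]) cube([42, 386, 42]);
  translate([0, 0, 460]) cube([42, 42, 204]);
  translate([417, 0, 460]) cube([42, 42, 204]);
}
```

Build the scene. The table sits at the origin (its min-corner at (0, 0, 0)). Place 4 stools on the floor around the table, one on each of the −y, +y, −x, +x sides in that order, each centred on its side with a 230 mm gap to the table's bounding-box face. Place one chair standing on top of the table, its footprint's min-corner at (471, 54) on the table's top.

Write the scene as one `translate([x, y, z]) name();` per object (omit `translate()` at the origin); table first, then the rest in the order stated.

table();
translate([434, -573, 0]) stool();
translate([434, 851, 0]) stool();
translate([-495, 139, 0]) stool();
translate([1363, 139, 0]) stool();
translate([471, 54, 706]) chair();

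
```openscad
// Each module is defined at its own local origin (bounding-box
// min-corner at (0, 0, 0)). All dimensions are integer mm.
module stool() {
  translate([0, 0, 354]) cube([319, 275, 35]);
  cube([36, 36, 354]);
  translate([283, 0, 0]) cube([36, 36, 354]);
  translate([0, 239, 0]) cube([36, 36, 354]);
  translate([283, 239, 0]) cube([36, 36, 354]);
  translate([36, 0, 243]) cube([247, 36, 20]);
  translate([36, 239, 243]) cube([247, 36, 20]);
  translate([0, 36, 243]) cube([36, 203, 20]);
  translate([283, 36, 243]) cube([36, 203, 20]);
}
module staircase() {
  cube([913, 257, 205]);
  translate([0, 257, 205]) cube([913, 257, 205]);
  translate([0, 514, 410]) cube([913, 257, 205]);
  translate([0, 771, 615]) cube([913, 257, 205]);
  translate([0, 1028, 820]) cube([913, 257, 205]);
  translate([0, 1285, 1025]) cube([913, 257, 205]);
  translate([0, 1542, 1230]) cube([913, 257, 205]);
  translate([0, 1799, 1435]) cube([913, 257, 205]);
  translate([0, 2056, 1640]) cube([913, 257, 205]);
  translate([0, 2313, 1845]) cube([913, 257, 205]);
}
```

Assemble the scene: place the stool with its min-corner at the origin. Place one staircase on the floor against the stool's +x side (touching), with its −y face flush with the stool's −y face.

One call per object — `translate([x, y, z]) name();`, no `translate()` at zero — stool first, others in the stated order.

stool();
translate([319, 0, 0]) staircase();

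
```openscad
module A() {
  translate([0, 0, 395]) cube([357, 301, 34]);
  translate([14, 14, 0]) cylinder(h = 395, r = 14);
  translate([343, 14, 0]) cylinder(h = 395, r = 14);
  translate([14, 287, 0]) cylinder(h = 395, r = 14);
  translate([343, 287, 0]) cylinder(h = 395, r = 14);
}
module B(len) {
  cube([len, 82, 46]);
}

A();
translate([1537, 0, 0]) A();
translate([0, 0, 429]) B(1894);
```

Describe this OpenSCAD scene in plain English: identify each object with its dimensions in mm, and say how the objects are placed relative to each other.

A is a simple wooden stool: a rectangular seat 357 mm (x) by 301 mm (y), 34 mm thick, top face at z = 429 mm, on four round legs, each 28 mm in diameter. The legs rest on z = 0, each leg's axis is inset half a diameter from the nearest pair of seat edges (so the leg's bounding box is flush with the corner).

B is a rectangular beam 1894 mm long (x), 82 mm deep (y), 46 mm thick (z).

The beam spans the tops of two stools placed 1180 mm apart, resting at z = 429 mm.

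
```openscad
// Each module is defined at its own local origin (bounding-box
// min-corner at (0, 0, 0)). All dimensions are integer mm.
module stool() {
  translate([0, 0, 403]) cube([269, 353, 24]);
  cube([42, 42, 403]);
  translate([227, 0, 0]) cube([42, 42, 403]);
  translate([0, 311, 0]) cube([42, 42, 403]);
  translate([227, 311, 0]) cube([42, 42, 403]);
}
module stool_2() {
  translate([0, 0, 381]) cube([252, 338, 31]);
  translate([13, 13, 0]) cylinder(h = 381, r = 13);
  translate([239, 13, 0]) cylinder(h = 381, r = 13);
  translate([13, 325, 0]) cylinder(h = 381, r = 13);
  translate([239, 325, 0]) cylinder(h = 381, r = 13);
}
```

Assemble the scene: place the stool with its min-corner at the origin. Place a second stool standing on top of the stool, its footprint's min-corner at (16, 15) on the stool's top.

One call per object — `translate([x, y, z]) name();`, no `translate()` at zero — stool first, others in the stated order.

stool();
translate([16, 15, 427]) stool_2();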